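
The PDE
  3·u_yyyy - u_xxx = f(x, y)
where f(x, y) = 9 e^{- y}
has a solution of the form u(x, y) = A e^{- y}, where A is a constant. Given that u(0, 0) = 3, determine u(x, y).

Substitute the ansatz u = A e^{- y} into the left-hand side.
Derivatives of the ansatz:
  u_yyyy = A e^{- y}
  u_xxx = 0
Term by term:
  3·u_yyyy = 3 A e^{- y}
  -u_xxx = 0
So the left-hand side equals
  3 A e^{- y}
This must equal f(x, y) = 9 e^{- y} identically.
Matching coefficients of the independent functions:
  [e^{- y}]:  3 A = 9
Solving: A = 3.
Check against the point condition:
  u(0, 0) = 3  ⟹  A = 3  ✓
Hence u(x, y) = 3 e^{- y}.

Answer: u(x, y) = 3 e^{- y}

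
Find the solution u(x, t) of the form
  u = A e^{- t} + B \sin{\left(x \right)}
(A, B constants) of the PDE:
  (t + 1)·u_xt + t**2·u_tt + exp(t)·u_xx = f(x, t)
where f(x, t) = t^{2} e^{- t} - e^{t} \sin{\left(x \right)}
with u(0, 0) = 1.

Substitute the ansatz u = A e^{- t} + B \sin{\left(x \right)} into the left-hand side.
Derivatives of the ansatz:
  u_xt = 0
  u_tt = A e^{- t}
  u_xx = - B \sin{\left(x \right)}
Term by term:
  (t + 1)·u_xt = 0
  t**2·u_tt = A t^{2} e^{- t}
  exp(t)·u_xx = - B e^{t} \sin{\left(x \right)}
So the left-hand side equals
  A t^{2} e^{- t} - B e^{t} \sin{\left(x \right)}
This must equal f(x, t) = t^{2} e^{- t} - e^{t} \sin{\left(x \right)} identically.
Matching coefficients of the independent functions:
  [t^{2} e^{- t}]:  A = 1
  [e^{t} \sin{\left(x \right)}]:  - B = -1
Solving: A = 1, B = 1.
Check against the point condition:
  u(0, 0) = 1  ⟹  A = 1  ✓
Hence u(x, t) = \sin{\left(x \right)} + e^{- t}.

Answer: u(x, t) = \sin{\left(x \right)} + e^{- t}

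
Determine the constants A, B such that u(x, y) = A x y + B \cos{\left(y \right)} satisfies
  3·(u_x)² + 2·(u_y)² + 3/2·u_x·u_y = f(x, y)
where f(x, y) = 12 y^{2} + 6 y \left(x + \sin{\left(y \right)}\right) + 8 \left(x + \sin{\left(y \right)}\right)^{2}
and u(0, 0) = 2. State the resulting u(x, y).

Substitute the ansatz u = A x y + B \cos{\left(y \right)} into the left-hand side.
Derivatives of the ansatz:
  u_x = A y
  u_y = A x - B \sin{\left(y \right)}
Term by term:
  3·(u_x)² = 3 A^{2} y^{2}
  2·(u_y)² = 2 A^{2} x^{2} - 4 A B x \sin{\left(y \right)} + 2 B^{2} \sin^{2}{\left(y \right)}
  3/2·u_x·u_y = \frac{3 A^{2} x y}{2} - \frac{3 A B y \sin{\left(y \right)}}{2}
So the left-hand side equals
  2 A^{2} x^{2} + \frac{3 A^{2} x y}{2} + 3 A^{2} y^{2} - 4 A B x \sin{\left(y \right)} - \frac{3 A B y \sin{\left(y \right)}}{2} + 2 B^{2} \sin^{2}{\left(y \right)}
This must equal f(x, y) identically; expanded, f = 8 x^{2} + 6 x y + 16 x \sin{\left(y \right)} + 12 y^{2} + 6 y \sin{\left(y \right)} + 8 \sin^{2}{\left(y \right)}.
Matching coefficients of the independent functions:
  [x^{2}]:  2 A^{2} = 8
  [y^{2}]:  3 A^{2} = 12
  [x y]:  \frac{3 A^{2}}{2} = 6
  [x \sin{\left(y \right)}]:  - 4 A B = 16
  [y \sin{\left(y \right)}]:  - \frac{3 A B}{2} = 6
  [\sin^{2}{\left(y \right)}]:  2 B^{2} = 8
These equations allow (A, B) = (-2, 2) or (2, -2).
Impose the point condition(s):
  u(0, 0) = 2  ⟹  B = 2
Only A = -2, B = 2 satisfies everything.
Hence u(x, y) = - 2 x y + 2 \cos{\left(y \right)}.

Answer: u(x, y) = - 2 x y + 2 \cos{\left(y \right)}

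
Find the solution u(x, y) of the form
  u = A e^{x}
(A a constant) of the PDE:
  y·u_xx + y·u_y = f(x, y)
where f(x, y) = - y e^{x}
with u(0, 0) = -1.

Substitute the ansatz u = A e^{x} into the left-hand side.
Derivatives of the ansatz:
  u_xx = A e^{x}
  u_y = 0
Term by term:
  y·u_xx = A y e^{x}
  y·u_y = 0
So the left-hand side equals
  A y e^{x}
This must equal f(x, y) = - y e^{x} identically.
Matching coefficients of the independent functions:
  [y e^{x}]:  A = -1
Solving: A = -1.
Check against the point condition:
  u(0, 0) = -1  ⟹  A = -1  ✓
Hence u(x, y) = - e^{x}.

Answer: u(x, y) = - e^{x}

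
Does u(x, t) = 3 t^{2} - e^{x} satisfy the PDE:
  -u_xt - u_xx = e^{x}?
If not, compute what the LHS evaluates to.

Evaluate each term of the left-hand side for u = 3 t^{2} - e^{x}.
Derivatives:
  u_xt = 0
  u_xx = - e^{x}
Terms:
  -u_xt = 0
  -u_xx = e^{x}
Sum: LHS = e^{x}
This is exactly the given right-hand side, so u is a solution.

Answer: Yes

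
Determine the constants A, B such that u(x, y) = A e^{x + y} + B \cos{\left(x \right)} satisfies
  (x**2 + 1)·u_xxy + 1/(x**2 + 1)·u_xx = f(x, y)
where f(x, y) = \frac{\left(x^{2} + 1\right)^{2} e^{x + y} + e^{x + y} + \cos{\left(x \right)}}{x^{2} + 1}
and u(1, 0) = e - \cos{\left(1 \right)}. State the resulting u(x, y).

Substitute the ansatz u = A e^{x + y} + B \cos{\left(x \right)} into the left-hand side.
Derivatives of the ansatz:
  u_xxy = A e^{x} e^{y}
  u_xx = A e^{x} e^{y} - B \cos{\left(x \right)}
Term by term:
  (x**2 + 1)·u_xxy = A x^{2} e^{x} e^{y} + A e^{x} e^{y}
  1/(x**2 + 1)·u_xx = \frac{A e^{x} e^{y}}{x^{2} + 1} - \frac{B \cos{\left(x \right)}}{x^{2} + 1}
So the left-hand side equals
  A x^{2} e^{x} e^{y} + A e^{x} e^{y} + \frac{A e^{x} e^{y}}{x^{2} + 1} - \frac{B \cos{\left(x \right)}}{x^{2} + 1}
This must equal f(x, y) identically; expanded, f = x^{2} e^{x} e^{y} + e^{x} e^{y} + \frac{e^{x} e^{y}}{x^{2} + 1} + \frac{\cos{\left(x \right)}}{x^{2} + 1}.
Matching coefficients of the independent functions:
  [\frac{\cos{\left(x \right)}}{x^{2} + 1}]:  - B = 1
  [e^{x} e^{y}, x^{2} e^{x} e^{y}, \frac{e^{x} e^{y}}{x^{2} + 1}]:  A = 1
Solving: A = 1, B = -1.
Check against the point condition:
  u(1, 0) = e - \cos{\left(1 \right)}  ⟹  e A + B \cos{\left(1 \right)} = e - \cos{\left(1 \right)}  ✓
Hence u(x, y) = e^{x + y} - \cos{\left(x \right)}.

Answer: u(x, y) = e^{x + y} - \cos{\left(x \right)}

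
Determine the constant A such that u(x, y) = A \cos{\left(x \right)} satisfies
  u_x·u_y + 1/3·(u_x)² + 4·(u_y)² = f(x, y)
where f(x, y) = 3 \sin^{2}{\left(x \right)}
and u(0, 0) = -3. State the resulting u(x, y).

Answer: u(x, y) = - 3 \cos{\left(x \right)}

Derivation:
Substitute the ansatz u = A \cos{\left(x \right)} into the left-hand side.
Derivatives of the ansatz:
  u_x = - A \sin{\left(x \right)}
  u_y = 0
Term by term:
  u_x·u_y = 0
  1/3·(u_x)² = \frac{A^{2} \sin^{2}{\left(x \right)}}{3}
  4·(u_y)² = 0
So the left-hand side equals
  \frac{A^{2} \sin^{2}{\left(x \right)}}{3}
This must equal f(x, y) = 3 \sin^{2}{\left(x \right)} identically.
Matching coefficients of the independent functions:
  [\sin^{2}{\left(x \right)}]:  \frac{A^{2}}{3} = 3
These equations allow (A) = (-3) or (3).
Impose the point condition(s):
  u(0, 0) = -3  ⟹  A = -3
Only A = -3 satisfies everything.
Hence u(x, y) = - 3 \cos{\left(x \right)}.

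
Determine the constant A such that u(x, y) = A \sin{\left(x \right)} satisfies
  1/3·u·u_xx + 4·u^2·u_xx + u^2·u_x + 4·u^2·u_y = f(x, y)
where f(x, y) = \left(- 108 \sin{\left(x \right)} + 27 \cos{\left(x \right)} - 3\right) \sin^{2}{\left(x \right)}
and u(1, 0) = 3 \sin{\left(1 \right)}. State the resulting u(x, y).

Answer: u(x, y) = 3 \sin{\left(x \right)}

Derivation:
Substitute the ansatz u = A \sin{\left(x \right)} into the left-hand side.
Derivatives of the ansatz:
  u_xx = - A \sin{\left(x \right)}
  u_x = A \cos{\left(x \right)}
  u_y = 0
Term by term:
  1/3·u·u_xx = - \frac{A^{2} \sin^{2}{\left(x \right)}}{3}
  4·u^2·u_xx = - 4 A^{3} \sin^{3}{\left(x \right)}
  u^2·u_x = A^{3} \sin^{2}{\left(x \right)} \cos{\left(x \right)}
  4·u^2·u_y = 0
So the left-hand side equals
  - 4 A^{3} \sin^{3}{\left(x \right)} + A^{3} \sin^{2}{\left(x \right)} \cos{\left(x \right)} - \frac{A^{2} \sin^{2}{\left(x \right)}}{3}
This must equal f(x, y) identically; expanded, f = - 108 \sin^{3}{\left(x \right)} + 27 \sin^{2}{\left(x \right)} \cos{\left(x \right)} - 3 \sin^{2}{\left(x \right)}.
Matching coefficients of the independent functions:
  [\sin^{2}{\left(x \right)} \cos{\left(x \right)}]:  A^{3} = 27
  [\sin^{2}{\left(x \right)}]:  - \frac{A^{2}}{3} = -3
  [\sin^{3}{\left(x \right)}]:  - 4 A^{3} = -108
Solving: A = 3.
Check against the point condition:
  u(1, 0) = 3 \sin{\left(1 \right)}  ⟹  A \sin{\left(1 \right)} = 3 \sin{\left(1 \right)}  ✓
Hence u(x, y) = 3 \sin{\left(x \right)}.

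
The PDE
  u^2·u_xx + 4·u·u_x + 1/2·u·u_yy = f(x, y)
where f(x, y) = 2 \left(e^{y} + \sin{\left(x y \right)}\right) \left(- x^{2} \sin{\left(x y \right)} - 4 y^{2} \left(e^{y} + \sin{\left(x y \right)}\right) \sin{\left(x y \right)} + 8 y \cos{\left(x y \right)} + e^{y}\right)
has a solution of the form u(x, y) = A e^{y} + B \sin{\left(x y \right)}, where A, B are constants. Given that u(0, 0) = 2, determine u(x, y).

Answer: u(x, y) = 2 e^{y} + 2 \sin{\left(x y \right)}

Derivation:
Substitute the ansatz u = A e^{y} + B \sin{\left(x y \right)} into the left-hand side.
Derivatives of the ansatz:
  u_xx = - B y^{2} \sin{\left(x y \right)}
  u_x = B y \cos{\left(x y \right)}
  u_yy = A e^{y} - B x^{2} \sin{\left(x y \right)}
Term by term:
  u^2·u_xx = - A^{2} B y^{2} e^{2 y} \sin{\left(x y \right)} - 2 A B^{2} y^{2} e^{y} \sin^{2}{\left(x y \right)} - B^{3} y^{2} \sin^{3}{\left(x y \right)}
  4·u·u_x = 4 A B y e^{y} \cos{\left(x y \right)} + 4 B^{2} y \sin{\left(x y \right)} \cos{\left(x y \right)}
  1/2·u·u_yy = \frac{A^{2} e^{2 y}}{2} - \frac{A B x^{2} e^{y} \sin{\left(x y \right)}}{2} + \frac{A B e^{y} \sin{\left(x y \right)}}{2} - \frac{B^{2} x^{2} \sin^{2}{\left(x y \right)}}{2}
So the left-hand side equals
  - A^{2} B y^{2} e^{2 y} \sin{\left(x y \right)} + \frac{A^{2} e^{2 y}}{2} - 2 A B^{2} y^{2} e^{y} \sin^{2}{\left(x y \right)} - \frac{A B x^{2} e^{y} \sin{\left(x y \right)}}{2} + 4 A B y e^{y} \cos{\left(x y \right)} + \frac{A B e^{y} \sin{\left(x y \right)}}{2} - B^{3} y^{2} \sin^{3}{\left(x y \right)} - \frac{B^{2} x^{2} \sin^{2}{\left(x y \right)}}{2} + 4 B^{2} y \sin{\left(x y \right)} \cos{\left(x y \right)}
This must equal f(x, y) identically; expanded, f = - 2 x^{2} e^{y} \sin{\left(x y \right)} - 2 x^{2} \sin^{2}{\left(x y \right)} - 8 y^{2} e^{2 y} \sin{\left(x y \right)} - 16 y^{2} e^{y} \sin^{2}{\left(x y \right)} - 8 y^{2} \sin^{3}{\left(x y \right)} + 16 y e^{y} \cos{\left(x y \right)} + 16 y \sin{\left(x y \right)} \cos{\left(x y \right)} + 2 e^{2 y} + 2 e^{y} \sin{\left(x y \right)}.
Matching coefficients of the independent functions:
  [x^{2} \sin^{2}{\left(x y \right)}]:  - \frac{B^{2}}{2} = -2
  [y^{2} \sin^{3}{\left(x y \right)}]:  - B^{3} = -8
  [e^{y} \sin{\left(x y \right)}]:  \frac{A B}{2} = 2
  [x^{2} e^{y} \sin{\left(x y \right)}]:  - \frac{A B}{2} = -2
  [y e^{y} \cos{\left(x y \right)}]:  4 A B = 16
  [y \sin{\left(x y \right)} \cos{\left(x y \right)}]:  4 B^{2} = 16
  [y^{2} e^{y} \sin^{2}{\left(x y \right)}]:  - 2 A B^{2} = -16
  [y^{2} e^{2 y} \sin{\left(x y \right)}]:  - A^{2} B = -8
  [e^{2 y}]:  \frac{A^{2}}{2} = 2
Solving: A = 2, B = 2.
Check against the point condition:
  u(0, 0) = 2  ⟹  A = 2  ✓
Hence u(x, y) = 2 e^{y} + 2 \sin{\left(x y \right)}.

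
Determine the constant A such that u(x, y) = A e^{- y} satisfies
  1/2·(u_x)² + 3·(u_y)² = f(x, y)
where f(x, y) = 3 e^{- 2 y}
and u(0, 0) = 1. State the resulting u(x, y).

Answer: u(x, y) = e^{- y}

Derivation:
Substitute the ansatz u = A e^{- y} into the left-hand side.
Derivatives of the ansatz:
  u_x = 0
  u_y = - A e^{- y}
Term by term:
  1/2·(u_x)² = 0
  3·(u_y)² = 3 A^{2} e^{- 2 y}
So the left-hand side equals
  3 A^{2} e^{- 2 y}
This must equal f(x, y) = 3 e^{- 2 y} identically.
Matching coefficients of the independent functions:
  [e^{- 2 y}]:  3 A^{2} = 3
These equations allow (A) = (-1) or (1).
Impose the point condition(s):
  u(0, 0) = 1  ⟹  A = 1
Only A = 1 satisfies everything.
Hence u(x, y) = e^{- y}.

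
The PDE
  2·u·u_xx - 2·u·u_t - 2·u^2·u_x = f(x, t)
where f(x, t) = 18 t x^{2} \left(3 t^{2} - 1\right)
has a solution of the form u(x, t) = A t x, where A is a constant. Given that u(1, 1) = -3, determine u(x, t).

Substitute the ansatz u = A t x into the left-hand side.
Derivatives of the ansatz:
  u_xx = 0
  u_t = A x
  u_x = A t
Term by term:
  2·u·u_xx = 0
  -2·u·u_t = - 2 A^{2} t x^{2}
  -2·u^2·u_x = - 2 A^{3} t^{3} x^{2}
So the left-hand side equals
  - 2 A^{3} t^{3} x^{2} - 2 A^{2} t x^{2}
This must equal f(x, t) identically; expanded, f = 54 t^{3} x^{2} - 18 t x^{2}.
Matching coefficients of the independent functions:
  [t x^{2}]:  - 2 A^{2} = -18
  [t^{3} x^{2}]:  - 2 A^{3} = 54
Solving: A = -3.
Check against the point condition:
  u(1, 1) = -3  ⟹  A = -3  ✓
Hence u(x, t) = - 3 t x.

Answer: u(x, t) = - 3 t x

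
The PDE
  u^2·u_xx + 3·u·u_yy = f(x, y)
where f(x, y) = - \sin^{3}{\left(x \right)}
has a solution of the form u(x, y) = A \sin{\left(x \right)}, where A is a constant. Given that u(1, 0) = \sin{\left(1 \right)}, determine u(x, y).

Answer: u(x, y) = \sin{\left(x \right)}

Derivation:
Substitute the ansatz u = A \sin{\left(x \right)} into the left-hand side.
Derivatives of the ansatz:
  u_xx = - A \sin{\left(x \right)}
  u_yy = 0
Term by term:
  u^2·u_xx = - A^{3} \sin^{3}{\left(x \right)}
  3·u·u_yy = 0
So the left-hand side equals
  - A^{3} \sin^{3}{\left(x \right)}
This must equal f(x, y) = - \sin^{3}{\left(x \right)} identically.
Matching coefficients of the independent functions:
  [\sin^{3}{\left(x \right)}]:  - A^{3} = -1
Solving: A = 1.
Check against the point condition:
  u(1, 0) = \sin{\left(1 \right)}  ⟹  A \sin{\left(1 \right)} = \sin{\left(1 \right)}  ✓
Hence u(x, y) = \sin{\left(x \right)}.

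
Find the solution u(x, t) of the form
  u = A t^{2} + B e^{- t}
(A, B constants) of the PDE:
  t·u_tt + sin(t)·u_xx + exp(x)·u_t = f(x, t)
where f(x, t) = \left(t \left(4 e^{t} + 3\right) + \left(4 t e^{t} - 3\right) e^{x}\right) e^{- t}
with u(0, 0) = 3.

Substitute the ansatz u = A t^{2} + B e^{- t} into the left-hand side.
Derivatives of the ansatz:
  u_tt = 2 A + B e^{- t}
  u_xx = 0
  u_t = 2 A t - B e^{- t}
Term by term:
  t·u_tt = 2 A t + B t e^{- t}
  sin(t)·u_xx = 0
  exp(x)·u_t = 2 A t e^{x} - B e^{- t} e^{x}
So the left-hand side equals
  2 A t e^{x} + 2 A t + B t e^{- t} - B e^{- t} e^{x}
This must equal f(x, t) identically; expanded, f = 4 t e^{x} + 4 t + 3 t e^{- t} - 3 e^{- t} e^{x}.
Matching coefficients of the independent functions:
  [t, t e^{x}]:  2 A = 4
  [t e^{- t}]:  B = 3
  [e^{- t} e^{x}]:  - B = -3
Solving: A = 2, B = 3.
Check against the point condition:
  u(0, 0) = 3  ⟹  B = 3  ✓
Hence u(x, t) = 2 t^{2} + 3 e^{- t}.

Answer: u(x, t) = 2 t^{2} + 3 e^{- t}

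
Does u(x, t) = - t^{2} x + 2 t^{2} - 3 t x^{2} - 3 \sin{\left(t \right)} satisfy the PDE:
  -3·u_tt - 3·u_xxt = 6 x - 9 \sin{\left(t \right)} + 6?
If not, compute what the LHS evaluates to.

Answer: Yes

Derivation:
Evaluate each term of the left-hand side for u = - t^{2} x + 2 t^{2} - 3 t x^{2} - 3 \sin{\left(t \right)}.
Derivatives:
  u_tt = - 2 x + 3 \sin{\left(t \right)} + 4
  u_xxt = -6
Terms:
  -3·u_tt = 6 x - 9 \sin{\left(t \right)} - 12
  -3·u_xxt = 18
Sum: LHS = 6 x - 9 \sin{\left(t \right)} + 6
This is exactly the given right-hand side, so u is a solution.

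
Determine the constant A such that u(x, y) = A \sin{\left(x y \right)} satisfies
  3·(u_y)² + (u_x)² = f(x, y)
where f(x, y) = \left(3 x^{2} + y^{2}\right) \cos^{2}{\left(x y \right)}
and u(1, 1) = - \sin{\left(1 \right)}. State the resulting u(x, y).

Substitute the ansatz u = A \sin{\left(x y \right)} into the left-hand side.
Derivatives of the ansatz:
  u_y = A x \cos{\left(x y \right)}
  u_x = A y \cos{\left(x y \right)}
Term by term:
  3·(u_y)² = 3 A^{2} x^{2} \cos^{2}{\left(x y \right)}
  (u_x)² = A^{2} y^{2} \cos^{2}{\left(x y \right)}
So the left-hand side equals
  3 A^{2} x^{2} \cos^{2}{\left(x y \right)} + A^{2} y^{2} \cos^{2}{\left(x y \right)}
This must equal f(x, y) identically; expanded, f = 3 x^{2} \cos^{2}{\left(x y \right)} + y^{2} \cos^{2}{\left(x y \right)}.
Matching coefficients of the independent functions:
  [x^{2} \cos^{2}{\left(x y \right)}]:  3 A^{2} = 3
  [y^{2} \cos^{2}{\left(x y \right)}]:  A^{2} = 1
These equations allow (A) = (-1) or (1).
Impose the point condition(s):
  u(1, 1) = - \sin{\left(1 \right)}  ⟹  A \sin{\left(1 \right)} = - \sin{\left(1 \right)}
Only A = -1 satisfies everything.
Hence u(x, y) = - \sin{\left(x y \right)}.

Answer: u(x, y) = - \sin{\left(x y \right)}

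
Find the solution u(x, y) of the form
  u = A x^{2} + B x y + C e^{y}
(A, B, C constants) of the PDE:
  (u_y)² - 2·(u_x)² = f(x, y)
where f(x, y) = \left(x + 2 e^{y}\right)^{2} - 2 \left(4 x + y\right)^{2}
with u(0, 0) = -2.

Answer: u(x, y) = - 2 x^{2} - x y - 2 e^{y}

Derivation:
Substitute the ansatz u = A x^{2} + B x y + C e^{y} into the left-hand side.
Derivatives of the ansatz:
  u_y = B x + C e^{y}
  u_x = 2 A x + B y
Term by term:
  (u_y)² = B^{2} x^{2} + 2 B C x e^{y} + C^{2} e^{2 y}
  -2·(u_x)² = - 8 A^{2} x^{2} - 8 A B x y - 2 B^{2} y^{2}
So the left-hand side equals
  - 8 A^{2} x^{2} - 8 A B x y + B^{2} x^{2} - 2 B^{2} y^{2} + 2 B C x e^{y} + C^{2} e^{2 y}
This must equal f(x, y) identically; expanded, f = - 31 x^{2} - 16 x y + 4 x e^{y} - 2 y^{2} + 4 e^{2 y}.
Matching coefficients of the independent functions:
  [x^{2}]:  - 8 A^{2} + B^{2} = -31
  [y^{2}]:  - 2 B^{2} = -2
  [x y]:  - 8 A B = -16
  [x e^{y}]:  2 B C = 4
  [e^{2 y}]:  C^{2} = 4
These equations allow (A, B, C) = (-2, -1, -2) or (2, 1, 2).
Impose the point condition(s):
  u(0, 0) = -2  ⟹  C = -2
Only A = -2, B = -1, C = -2 satisfies everything.
Hence u(x, y) = - 2 x^{2} - x y - 2 e^{y}.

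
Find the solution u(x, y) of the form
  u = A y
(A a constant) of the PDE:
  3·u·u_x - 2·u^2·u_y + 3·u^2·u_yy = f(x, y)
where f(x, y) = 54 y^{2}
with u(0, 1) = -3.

Substitute the ansatz u = A y into the left-hand side.
Derivatives of the ansatz:
  u_x = 0
  u_y = A
  u_yy = 0
Term by term:
  3·u·u_x = 0
  -2·u^2·u_y = - 2 A^{3} y^{2}
  3·u^2·u_yy = 0
So the left-hand side equals
  - 2 A^{3} y^{2}
This must equal f(x, y) = 54 y^{2} identically.
Matching coefficients of the independent functions:
  [y^{2}]:  - 2 A^{3} = 54
Solving: A = -3.
Check against the point condition:
  u(0, 1) = -3  ⟹  A = -3  ✓
Hence u(x, y) = - 3 y.

Answer: u(x, y) = - 3 y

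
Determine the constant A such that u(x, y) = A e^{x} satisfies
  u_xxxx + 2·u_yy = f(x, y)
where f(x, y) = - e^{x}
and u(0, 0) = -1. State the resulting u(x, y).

Answer: u(x, y) = - e^{x}

Derivation:
Substitute the ansatz u = A e^{x} into the left-hand side.
Derivatives of the ansatz:
  u_xxxx = A e^{x}
  u_yy = 0
Term by term:
  u_xxxx = A e^{x}
  2·u_yy = 0
So the left-hand side equals
  A e^{x}
This must equal f(x, y) = - e^{x} identically.
Matching coefficients of the independent functions:
  [e^{x}]:  A = -1
Solving: A = -1.
Check against the point condition:
  u(0, 0) = -1  ⟹  A = -1  ✓
Hence u(x, y) = - e^{x}.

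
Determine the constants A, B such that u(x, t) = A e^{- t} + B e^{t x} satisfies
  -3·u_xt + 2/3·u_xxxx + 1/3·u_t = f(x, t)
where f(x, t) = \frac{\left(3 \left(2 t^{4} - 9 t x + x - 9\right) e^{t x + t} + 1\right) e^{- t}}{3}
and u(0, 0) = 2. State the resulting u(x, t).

Substitute the ansatz u = A e^{- t} + B e^{t x} into the left-hand side.
Derivatives of the ansatz:
  u_xt = B t x e^{t x} + B e^{t x}
  u_xxxx = B t^{4} e^{t x}
  u_t = - A e^{- t} + B x e^{t x}
Term by term:
  -3·u_xt = - 3 B t x e^{t x} - 3 B e^{t x}
  2/3·u_xxxx = \frac{2 B t^{4} e^{t x}}{3}
  1/3·u_t = - \frac{A e^{- t}}{3} + \frac{B x e^{t x}}{3}
So the left-hand side equals
  - \frac{A e^{- t}}{3} + \frac{2 B t^{4} e^{t x}}{3} - 3 B t x e^{t x} + \frac{B x e^{t x}}{3} - 3 B e^{t x}
This must equal f(x, t) identically; expanded, f = 2 t^{4} e^{t x} - 9 t x e^{t x} + x e^{t x} - 9 e^{t x} + \frac{e^{- t}}{3}.
Matching coefficients of the independent functions:
  [t^{4} e^{t x}]:  \frac{2 B}{3} = 2
  [x e^{t x}]:  \frac{B}{3} = 1
  [t x e^{t x}, e^{t x}]:  - 3 B = -9
  [e^{- t}]:  - \frac{A}{3} = \frac{1}{3}
Solving: A = -1, B = 3.
Check against the point condition:
  u(0, 0) = 2  ⟹  A + B = 2  ✓
Hence u(x, t) = 3 e^{t x} - e^{- t}.

Answer: u(x, t) = 3 e^{t x} - e^{- t}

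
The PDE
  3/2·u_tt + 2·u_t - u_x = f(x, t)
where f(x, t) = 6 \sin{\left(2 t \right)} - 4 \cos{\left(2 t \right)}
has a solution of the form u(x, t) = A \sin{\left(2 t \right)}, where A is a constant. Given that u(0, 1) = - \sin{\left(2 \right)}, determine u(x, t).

Answer: u(x, t) = - \sin{\left(2 t \right)}

Derivation:
Substitute the ansatz u = A \sin{\left(2 t \right)} into the left-hand side.
Derivatives of the ansatz:
  u_tt = - 4 A \sin{\left(2 t \right)}
  u_t = 2 A \cos{\left(2 t \right)}
  u_x = 0
Term by term:
  3/2·u_tt = - 6 A \sin{\left(2 t \right)}
  2·u_t = 4 A \cos{\left(2 t \right)}
  -u_x = 0
So the left-hand side equals
  - 6 A \sin{\left(2 t \right)} + 4 A \cos{\left(2 t \right)}
This must equal f(x, t) = 6 \sin{\left(2 t \right)} - 4 \cos{\left(2 t \right)} identically.
Matching coefficients of the independent functions:
  [\sin{\left(2 t \right)}]:  - 6 A = 6
  [\cos{\left(2 t \right)}]:  4 A = -4
Solving: A = -1.
Check against the point condition:
  u(0, 1) = - \sin{\left(2 \right)}  ⟹  A \sin{\left(2 \right)} = - \sin{\left(2 \right)}  ✓
Hence u(x, t) = - \sin{\left(2 t \right)}.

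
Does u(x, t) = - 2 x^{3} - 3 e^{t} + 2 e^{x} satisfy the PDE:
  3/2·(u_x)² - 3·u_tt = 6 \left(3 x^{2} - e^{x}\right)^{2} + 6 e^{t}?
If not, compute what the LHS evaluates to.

Answer: No, the LHS evaluates to 6 \left(3 x^{2} - e^{x}\right)^{2} + 9 e^{t}

Derivation:
Evaluate each term of the left-hand side for u = - 2 x^{3} - 3 e^{t} + 2 e^{x}.
Derivatives:
  u_x = - 6 x^{2} + 2 e^{x}
  u_tt = - 3 e^{t}
Terms:
  3/2·(u_x)² = 6 \left(3 x^{2} - e^{x}\right)^{2}
  -3·u_tt = 9 e^{t}
Sum: LHS = 6 \left(3 x^{2} - e^{x}\right)^{2} + 9 e^{t}
Given right-hand side: 6 \left(3 x^{2} - e^{x}\right)^{2} + 6 e^{t}. Difference LHS − RHS = 3 e^{t} ≠ 0, so u is not a solution.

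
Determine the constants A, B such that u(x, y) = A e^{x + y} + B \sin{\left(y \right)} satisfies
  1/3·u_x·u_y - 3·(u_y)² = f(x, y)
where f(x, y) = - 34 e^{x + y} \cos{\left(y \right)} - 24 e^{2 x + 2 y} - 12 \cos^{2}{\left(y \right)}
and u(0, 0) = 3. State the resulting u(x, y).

Substitute the ansatz u = A e^{x + y} + B \sin{\left(y \right)} into the left-hand side.
Derivatives of the ansatz:
  u_x = A e^{x} e^{y}
  u_y = A e^{x} e^{y} + B \cos{\left(y \right)}
Term by term:
  1/3·u_x·u_y = \frac{A^{2} e^{2 x} e^{2 y}}{3} + \frac{A B e^{x} e^{y} \cos{\left(y \right)}}{3}
  -3·(u_y)² = - 3 A^{2} e^{2 x} e^{2 y} - 6 A B e^{x} e^{y} \cos{\left(y \right)} - 3 B^{2} \cos^{2}{\left(y \right)}
So the left-hand side equals
  - \frac{8 A^{2} e^{2 x} e^{2 y}}{3} - \frac{17 A B e^{x} e^{y} \cos{\left(y \right)}}{3} - 3 B^{2} \cos^{2}{\left(y \right)}
This must equal f(x, y) identically; expanded, f = - 24 e^{2 x} e^{2 y} - 34 e^{x} e^{y} \cos{\left(y \right)} - 12 \cos^{2}{\left(y \right)}.
Matching coefficients of the independent functions:
  [e^{2 x} e^{2 y}]:  - \frac{8 A^{2}}{3} = -24
  [e^{x} e^{y} \cos{\left(y \right)}]:  - \frac{17 A B}{3} = -34
  [\cos^{2}{\left(y \right)}]:  - 3 B^{2} = -12
These equations allow (A, B) = (-3, -2) or (3, 2).
Impose the point condition(s):
  u(0, 0) = 3  ⟹  A = 3
Only A = 3, B = 2 satisfies everything.
Hence u(x, y) = 3 e^{x + y} + 2 \sin{\left(y \right)}.

Answer: u(x, y) = 3 e^{x + y} + 2 \sin{\left(y \right)}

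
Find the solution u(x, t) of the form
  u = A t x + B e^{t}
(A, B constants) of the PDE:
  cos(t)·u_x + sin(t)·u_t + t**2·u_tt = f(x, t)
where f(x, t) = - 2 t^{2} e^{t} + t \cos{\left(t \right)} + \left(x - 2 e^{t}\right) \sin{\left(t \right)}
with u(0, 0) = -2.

Substitute the ansatz u = A t x + B e^{t} into the left-hand side.
Derivatives of the ansatz:
  u_x = A t
  u_t = A x + B e^{t}
  u_tt = B e^{t}
Term by term:
  cos(t)·u_x = A t \cos{\left(t \right)}
  sin(t)·u_t = A x \sin{\left(t \right)} + B e^{t} \sin{\left(t \right)}
  t**2·u_tt = B t^{2} e^{t}
So the left-hand side equals
  A t \cos{\left(t \right)} + A x \sin{\left(t \right)} + B t^{2} e^{t} + B e^{t} \sin{\left(t \right)}
This must equal f(x, t) identically; expanded, f = - 2 t^{2} e^{t} + t \cos{\left(t \right)} + x \sin{\left(t \right)} - 2 e^{t} \sin{\left(t \right)}.
Matching coefficients of the independent functions:
  [t \cos{\left(t \right)}, x \sin{\left(t \right)}]:  A = 1
  [t^{2} e^{t}, e^{t} \sin{\left(t \right)}]:  B = -2
Solving: A = 1, B = -2.
Check against the point condition:
  u(0, 0) = -2  ⟹  B = -2  ✓
Hence u(x, t) = t x - 2 e^{t}.

Answer: u(x, t) = t x - 2 e^{t}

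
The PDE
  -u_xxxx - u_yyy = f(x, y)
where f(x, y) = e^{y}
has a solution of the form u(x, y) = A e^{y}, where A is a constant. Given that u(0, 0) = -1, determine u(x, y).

Substitute the ansatz u = A e^{y} into the left-hand side.
Derivatives of the ansatz:
  u_xxxx = 0
  u_yyy = A e^{y}
Term by term:
  -u_xxxx = 0
  -u_yyy = - A e^{y}
So the left-hand side equals
  - A e^{y}
This must equal f(x, y) = e^{y} identically.
Matching coefficients of the independent functions:
  [e^{y}]:  - A = 1
Solving: A = -1.
Check against the point condition:
  u(0, 0) = -1  ⟹  A = -1  ✓
Hence u(x, y) = - e^{y}.

Answer: u(x, y) = - e^{y}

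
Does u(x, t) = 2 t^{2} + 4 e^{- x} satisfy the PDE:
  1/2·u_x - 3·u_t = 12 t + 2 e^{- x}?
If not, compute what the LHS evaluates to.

Evaluate each term of the left-hand side for u = 2 t^{2} + 4 e^{- x}.
Derivatives:
  u_x = - 4 e^{- x}
  u_t = 4 t
Terms:
  1/2·u_x = - 2 e^{- x}
  -3·u_t = - 12 t
Sum: LHS = - 12 t - 2 e^{- x}
Given right-hand side: 12 t + 2 e^{- x}. Difference LHS − RHS = - 24 t - 4 e^{- x} ≠ 0, so u is not a solution.

Answer: No, the LHS evaluates to - 12 t - 2 e^{- x}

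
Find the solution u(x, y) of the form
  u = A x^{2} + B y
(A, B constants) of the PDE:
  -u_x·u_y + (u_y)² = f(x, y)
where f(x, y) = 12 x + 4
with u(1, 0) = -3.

Answer: u(x, y) = - 3 x^{2} + 2 y

Derivation:
Substitute the ansatz u = A x^{2} + B y into the left-hand side.
Derivatives of the ansatz:
  u_x = 2 A x
  u_y = B
Term by term:
  -u_x·u_y = - 2 A B x
  (u_y)² = B^{2}
So the left-hand side equals
  - 2 A B x + B^{2}
This must equal f(x, y) = 12 x + 4 identically.
Matching coefficients of the independent functions:
  [constant term]:  B^{2} = 4
  [x]:  - 2 A B = 12
These equations allow (A, B) = (-3, 2) or (3, -2).
Impose the point condition(s):
  u(1, 0) = -3  ⟹  A = -3
Only A = -3, B = 2 satisfies everything.
Hence u(x, y) = - 3 x^{2} + 2 y.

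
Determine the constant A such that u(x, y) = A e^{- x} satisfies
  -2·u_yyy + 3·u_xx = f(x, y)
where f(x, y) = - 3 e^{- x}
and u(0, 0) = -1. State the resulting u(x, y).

Substitute the ansatz u = A e^{- x} into the left-hand side.
Derivatives of the ansatz:
  u_yyy = 0
  u_xx = A e^{- x}
Term by term:
  -2·u_yyy = 0
  3·u_xx = 3 A e^{- x}
So the left-hand side equals
  3 A e^{- x}
This must equal f(x, y) = - 3 e^{- x} identically.
Matching coefficients of the independent functions:
  [e^{- x}]:  3 A = -3
Solving: A = -1.
Check against the point condition:
  u(0, 0) = -1  ⟹  A = -1  ✓
Hence u(x, y) = - e^{- x}.

Answer: u(x, y) = - e^{- x}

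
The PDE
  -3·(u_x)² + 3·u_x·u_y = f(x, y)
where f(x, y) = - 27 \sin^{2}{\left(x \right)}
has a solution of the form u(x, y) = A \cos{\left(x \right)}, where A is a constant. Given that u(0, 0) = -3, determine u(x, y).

Substitute the ansatz u = A \cos{\left(x \right)} into the left-hand side.
Derivatives of the ansatz:
  u_x = - A \sin{\left(x \right)}
  u_y = 0
Term by term:
  -3·(u_x)² = - 3 A^{2} \sin^{2}{\left(x \right)}
  3·u_x·u_y = 0
So the left-hand side equals
  - 3 A^{2} \sin^{2}{\left(x \right)}
This must equal f(x, y) = - 27 \sin^{2}{\left(x \right)} identically.
Matching coefficients of the independent functions:
  [\sin^{2}{\left(x \right)}]:  - 3 A^{2} = -27
These equations allow (A) = (-3) or (3).
Impose the point condition(s):
  u(0, 0) = -3  ⟹  A = -3
Only A = -3 satisfies everything.
Hence u(x, y) = - 3 \cos{\left(x \right)}.

Answer: u(x, y) = - 3 \cos{\left(x \right)}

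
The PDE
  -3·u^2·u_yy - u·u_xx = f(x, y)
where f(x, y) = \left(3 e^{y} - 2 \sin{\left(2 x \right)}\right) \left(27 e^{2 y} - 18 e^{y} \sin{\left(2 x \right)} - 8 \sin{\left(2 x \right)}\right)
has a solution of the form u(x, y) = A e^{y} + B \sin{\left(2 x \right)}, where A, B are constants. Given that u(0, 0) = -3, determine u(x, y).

Answer: u(x, y) = - 3 e^{y} + 2 \sin{\left(2 x \right)}

Derivation:
Substitute the ansatz u = A e^{y} + B \sin{\left(2 x \right)} into the left-hand side.
Derivatives of the ansatz:
  u_yy = A e^{y}
  u_xx = - 4 B \sin{\left(2 x \right)}
Term by term:
  -3·u^2·u_yy = - 3 A^{3} e^{3 y} - 6 A^{2} B e^{2 y} \sin{\left(2 x \right)} - 3 A B^{2} e^{y} \sin^{2}{\left(2 x \right)}
  -u·u_xx = 4 A B e^{y} \sin{\left(2 x \right)} + 4 B^{2} \sin^{2}{\left(2 x \right)}
So the left-hand side equals
  - 3 A^{3} e^{3 y} - 6 A^{2} B e^{2 y} \sin{\left(2 x \right)} - 3 A B^{2} e^{y} \sin^{2}{\left(2 x \right)} + 4 A B e^{y} \sin{\left(2 x \right)} + 4 B^{2} \sin^{2}{\left(2 x \right)}
This must equal f(x, y) identically; expanded, f = 81 e^{3 y} - 108 e^{2 y} \sin{\left(2 x \right)} + 36 e^{y} \sin^{2}{\left(2 x \right)} - 24 e^{y} \sin{\left(2 x \right)} + 16 \sin^{2}{\left(2 x \right)}.
Matching coefficients of the independent functions:
  [e^{y} \sin{\left(2 x \right)}]:  4 A B = -24
  [e^{y} \sin^{2}{\left(2 x \right)}]:  - 3 A B^{2} = 36
  [e^{2 y} \sin{\left(2 x \right)}]:  - 6 A^{2} B = -108
  [e^{3 y}]:  - 3 A^{3} = 81
  [\sin^{2}{\left(2 x \right)}]:  4 B^{2} = 16
Solving: A = -3, B = 2.
Check against the point condition:
  u(0, 0) = -3  ⟹  A = -3  ✓
Hence u(x, y) = - 3 e^{y} + 2 \sin{\left(2 x \right)}.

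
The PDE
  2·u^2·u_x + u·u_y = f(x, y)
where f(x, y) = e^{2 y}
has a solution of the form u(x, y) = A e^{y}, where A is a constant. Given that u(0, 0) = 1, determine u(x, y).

Answer: u(x, y) = e^{y}

Derivation:
Substitute the ansatz u = A e^{y} into the left-hand side.
Derivatives of the ansatz:
  u_x = 0
  u_y = A e^{y}
Term by term:
  2·u^2·u_x = 0
  u·u_y = A^{2} e^{2 y}
So the left-hand side equals
  A^{2} e^{2 y}
This must equal f(x, y) = e^{2 y} identically.
Matching coefficients of the independent functions:
  [e^{2 y}]:  A^{2} = 1
These equations allow (A) = (-1) or (1).
Impose the point condition(s):
  u(0, 0) = 1  ⟹  A = 1
Only A = 1 satisfies everything.
Hence u(x, y) = e^{y}.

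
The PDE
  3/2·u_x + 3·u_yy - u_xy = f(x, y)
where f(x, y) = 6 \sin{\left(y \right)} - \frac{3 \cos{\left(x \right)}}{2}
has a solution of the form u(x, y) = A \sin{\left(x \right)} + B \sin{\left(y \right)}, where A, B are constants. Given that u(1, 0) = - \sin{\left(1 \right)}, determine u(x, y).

Substitute the ansatz u = A \sin{\left(x \right)} + B \sin{\left(y \right)} into the left-hand side.
Derivatives of the ansatz:
  u_x = A \cos{\left(x \right)}
  u_yy = - B \sin{\left(y \right)}
  u_xy = 0
Term by term:
  3/2·u_x = \frac{3 A \cos{\left(x \right)}}{2}
  3·u_yy = - 3 B \sin{\left(y \right)}
  -u_xy = 0
So the left-hand side equals
  \frac{3 A \cos{\left(x \right)}}{2} - 3 B \sin{\left(y \right)}
This must equal f(x, y) = 6 \sin{\left(y \right)} - \frac{3 \cos{\left(x \right)}}{2} identically.
Matching coefficients of the independent functions:
  [\sin{\left(y \right)}]:  - 3 B = 6
  [\cos{\left(x \right)}]:  \frac{3 A}{2} = - \frac{3}{2}
Solving: A = -1, B = -2.
Check against the point condition:
  u(1, 0) = - \sin{\left(1 \right)}  ⟹  A \sin{\left(1 \right)} = - \sin{\left(1 \right)}  ✓
Hence u(x, y) = - \sin{\left(x \right)} - 2 \sin{\left(y \right)}.

Answer: u(x, y) = - \sin{\left(x \right)} - 2 \sin{\left(y \right)}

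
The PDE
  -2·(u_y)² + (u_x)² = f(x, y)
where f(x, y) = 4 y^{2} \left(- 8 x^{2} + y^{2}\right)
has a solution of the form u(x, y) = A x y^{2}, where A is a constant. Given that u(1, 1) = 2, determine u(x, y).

Substitute the ansatz u = A x y^{2} into the left-hand side.
Derivatives of the ansatz:
  u_y = 2 A x y
  u_x = A y^{2}
Term by term:
  -2·(u_y)² = - 8 A^{2} x^{2} y^{2}
  (u_x)² = A^{2} y^{4}
So the left-hand side equals
  - 8 A^{2} x^{2} y^{2} + A^{2} y^{4}
This must equal f(x, y) identically; expanded, f = - 32 x^{2} y^{2} + 4 y^{4}.
Matching coefficients of the independent functions:
  [y^{4}]:  A^{2} = 4
  [x^{2} y^{2}]:  - 8 A^{2} = -32
These equations allow (A) = (-2) or (2).
Impose the point condition(s):
  u(1, 1) = 2  ⟹  A = 2
Only A = 2 satisfies everything.
Hence u(x, y) = 2 x y^{2}.

Answer: u(x, y) = 2 x y^{2}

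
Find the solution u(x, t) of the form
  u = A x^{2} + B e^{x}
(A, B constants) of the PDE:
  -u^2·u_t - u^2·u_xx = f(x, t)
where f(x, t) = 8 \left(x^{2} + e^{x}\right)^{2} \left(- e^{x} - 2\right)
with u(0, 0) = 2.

Substitute the ansatz u = A x^{2} + B e^{x} into the left-hand side.
Derivatives of the ansatz:
  u_t = 0
  u_xx = 2 A + B e^{x}
Term by term:
  -u^2·u_t = 0
  -u^2·u_xx = - 2 A^{3} x^{4} - A^{2} B x^{4} e^{x} - 4 A^{2} B x^{2} e^{x} - 2 A B^{2} x^{2} e^{2 x} - 2 A B^{2} e^{2 x} - B^{3} e^{3 x}
So the left-hand side equals
  - 2 A^{3} x^{4} - A^{2} B x^{4} e^{x} - 4 A^{2} B x^{2} e^{x} - 2 A B^{2} x^{2} e^{2 x} - 2 A B^{2} e^{2 x} - B^{3} e^{3 x}
This must equal f(x, t) identically; expanded, f = - 8 x^{4} e^{x} - 16 x^{4} - 16 x^{2} e^{2 x} - 32 x^{2} e^{x} - 8 e^{3 x} - 16 e^{2 x}.
Matching coefficients of the independent functions:
  [x^{4}]:  - 2 A^{3} = -16
  [x^{2} e^{x}]:  - 4 A^{2} B = -32
  [x^{2} e^{2 x}, e^{2 x}]:  - 2 A B^{2} = -16
  [x^{4} e^{x}]:  - A^{2} B = -8
  [e^{3 x}]:  - B^{3} = -8
Solving: A = 2, B = 2.
Check against the point condition:
  u(0, 0) = 2  ⟹  B = 2  ✓
Hence u(x, t) = 2 x^{2} + 2 e^{x}.

Answer: u(x, t) = 2 x^{2} + 2 e^{x}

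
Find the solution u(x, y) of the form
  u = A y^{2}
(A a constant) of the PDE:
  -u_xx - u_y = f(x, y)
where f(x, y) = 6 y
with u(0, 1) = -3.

Answer: u(x, y) = - 3 y^{2}

Derivation:
Substitute the ansatz u = A y^{2} into the left-hand side.
Derivatives of the ansatz:
  u_xx = 0
  u_y = 2 A y
Term by term:
  -u_xx = 0
  -u_y = - 2 A y
So the left-hand side equals
  - 2 A y
This must equal f(x, y) = 6 y identically.
Matching coefficients of the independent functions:
  [y]:  - 2 A = 6
Solving: A = -3.
Check against the point condition:
  u(0, 1) = -3  ⟹  A = -3  ✓
Hence u(x, y) = - 3 y^{2}.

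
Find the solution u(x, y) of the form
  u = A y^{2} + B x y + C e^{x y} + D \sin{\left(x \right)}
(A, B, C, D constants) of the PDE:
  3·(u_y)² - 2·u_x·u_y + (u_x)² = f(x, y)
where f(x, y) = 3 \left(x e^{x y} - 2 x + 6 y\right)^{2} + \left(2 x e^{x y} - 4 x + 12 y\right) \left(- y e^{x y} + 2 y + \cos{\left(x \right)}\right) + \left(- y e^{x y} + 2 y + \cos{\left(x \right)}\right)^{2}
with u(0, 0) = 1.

Substitute the ansatz u = A y^{2} + B x y + C e^{x y} + D \sin{\left(x \right)} into the left-hand side.
Derivatives of the ansatz:
  u_y = 2 A y + B x + C x e^{x y}
  u_x = B y + C y e^{x y} + D \cos{\left(x \right)}
Term by term:
  3·(u_y)² = 12 A^{2} y^{2} + 12 A B x y + 12 A C x y e^{x y} + 3 B^{2} x^{2} + 6 B C x^{2} e^{x y} + 3 C^{2} x^{2} e^{2 x y}
  -2·u_x·u_y = - 4 A B y^{2} - 4 A C y^{2} e^{x y} - 4 A D y \cos{\left(x \right)} - 2 B^{2} x y - 4 B C x y e^{x y} - 2 B D x \cos{\left(x \right)} - 2 C^{2} x y e^{2 x y} - 2 C D x e^{x y} \cos{\left(x \right)}
  (u_x)² = B^{2} y^{2} + 2 B C y^{2} e^{x y} + 2 B D y \cos{\left(x \right)} + C^{2} y^{2} e^{2 x y} + 2 C D y e^{x y} \cos{\left(x \right)} + D^{2} \cos^{2}{\left(x \right)}
So the left-hand side equals
  12 A^{2} y^{2} + 12 A B x y - 4 A B y^{2} + 12 A C x y e^{x y} - 4 A C y^{2} e^{x y} - 4 A D y \cos{\left(x \right)} + 3 B^{2} x^{2} - 2 B^{2} x y + B^{2} y^{2} + 6 B C x^{2} e^{x y} - 4 B C x y e^{x y} + 2 B C y^{2} e^{x y} - 2 B D x \cos{\left(x \right)} + 2 B D y \cos{\left(x \right)} + 3 C^{2} x^{2} e^{2 x y} - 2 C^{2} x y e^{2 x y} + C^{2} y^{2} e^{2 x y} - 2 C D x e^{x y} \cos{\left(x \right)} + 2 C D y e^{x y} \cos{\left(x \right)} + D^{2} \cos^{2}{\left(x \right)}
This must equal f(x, y) identically; expanded, f = 3 x^{2} e^{2 x y} - 12 x^{2} e^{x y} + 12 x^{2} - 2 x y e^{2 x y} + 44 x y e^{x y} - 80 x y + 2 x e^{x y} \cos{\left(x \right)} - 4 x \cos{\left(x \right)} + y^{2} e^{2 x y} - 16 y^{2} e^{x y} + 136 y^{2} - 2 y e^{x y} \cos{\left(x \right)} + 16 y \cos{\left(x \right)} + \cos^{2}{\left(x \right)}.
Matching coefficients of the independent functions:
  [x^{2}]:  3 B^{2} = 12
  [y^{2}]:  12 A^{2} - 4 A B + B^{2} = 136
  [x y]:  12 A B - 2 B^{2} = -80
  [x \cos{\left(x \right)}]:  - 2 B D = -4
  [x^{2} e^{x y}]:  6 B C = -12
  [x^{2} e^{2 x y}]:  3 C^{2} = 3
  [y \cos{\left(x \right)}]:  - 4 A D + 2 B D = 16
  [y^{2} e^{x y}]:  - 4 A C + 2 B C = -16
  [y^{2} e^{2 x y}]:  C^{2} = 1
  [x y e^{x y}]:  12 A C - 4 B C = 44
  [x y e^{2 x y}]:  - 2 C^{2} = -2
  [x e^{x y} \cos{\left(x \right)}]:  - 2 C D = 2
  [y e^{x y} \cos{\left(x \right)}]:  2 C D = -2
  [\cos^{2}{\left(x \right)}]:  D^{2} = 1
These equations allow (A, B, C, D) = (-3, 2, -1, 1) or (3, -2, 1, -1).
Impose the point condition(s):
  u(0, 0) = 1  ⟹  C = 1
Only A = 3, B = -2, C = 1, D = -1 satisfies everything.
Hence u(x, y) = - 2 x y + 3 y^{2} + e^{x y} - \sin{\left(x \right)}.

Answer: u(x, y) = - 2 x y + 3 y^{2} + e^{x y} - \sin{\left(x \right)}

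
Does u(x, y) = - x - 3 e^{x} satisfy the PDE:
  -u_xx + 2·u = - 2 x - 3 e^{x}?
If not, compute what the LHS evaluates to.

Answer: Yes

Derivation:
Evaluate each term of the left-hand side for u = - x - 3 e^{x}.
Derivatives:
  u_xx = - 3 e^{x}
Terms:
  -u_xx = 3 e^{x}
  2·u = - 2 x - 6 e^{x}
Sum: LHS = - 2 x - 3 e^{x}
This is exactly the given right-hand side, so u is a solution.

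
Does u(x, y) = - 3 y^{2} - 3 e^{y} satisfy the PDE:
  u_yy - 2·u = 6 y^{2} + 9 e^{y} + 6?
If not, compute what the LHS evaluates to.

Evaluate each term of the left-hand side for u = - 3 y^{2} - 3 e^{y}.
Derivatives:
  u_yy = - 3 e^{y} - 6
Terms:
  u_yy = - 3 e^{y} - 6
  -2·u = 6 y^{2} + 6 e^{y}
Sum: LHS = 6 y^{2} + 3 e^{y} - 6
Given right-hand side: 6 y^{2} + 9 e^{y} + 6. Difference LHS − RHS = - 6 e^{y} - 12 ≠ 0, so u is not a solution.

Answer: No, the LHS evaluates to 6 y^{2} + 3 e^{y} - 6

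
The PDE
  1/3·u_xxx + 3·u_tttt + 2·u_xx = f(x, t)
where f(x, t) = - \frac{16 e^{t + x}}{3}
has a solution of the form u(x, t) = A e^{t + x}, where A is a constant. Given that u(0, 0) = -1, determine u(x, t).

Substitute the ansatz u = A e^{t + x} into the left-hand side.
Derivatives of the ansatz:
  u_xxx = A e^{t} e^{x}
  u_tttt = A e^{t} e^{x}
  u_xx = A e^{t} e^{x}
Term by term:
  1/3·u_xxx = \frac{A e^{t} e^{x}}{3}
  3·u_tttt = 3 A e^{t} e^{x}
  2·u_xx = 2 A e^{t} e^{x}
So the left-hand side equals
  \frac{16 A e^{t} e^{x}}{3}
This must equal f(x, t) identically; expanded, f = - \frac{16 e^{t} e^{x}}{3}.
Matching coefficients of the independent functions:
  [e^{t} e^{x}]:  \frac{16 A}{3} = - \frac{16}{3}
Solving: A = -1.
Check against the point condition:
  u(0, 0) = -1  ⟹  A = -1  ✓
Hence u(x, t) = - e^{t + x}.

Answer: u(x, t) = - e^{t + x}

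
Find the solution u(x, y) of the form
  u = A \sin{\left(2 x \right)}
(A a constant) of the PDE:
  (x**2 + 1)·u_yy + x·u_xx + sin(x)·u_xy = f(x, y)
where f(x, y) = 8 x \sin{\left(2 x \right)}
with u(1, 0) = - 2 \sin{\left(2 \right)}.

Substitute the ansatz u = A \sin{\left(2 x \right)} into the left-hand side.
Derivatives of the ansatz:
  u_yy = 0
  u_xx = - 4 A \sin{\left(2 x \right)}
  u_xy = 0
Term by term:
  (x**2 + 1)·u_yy = 0
  x·u_xx = - 4 A x \sin{\left(2 x \right)}
  sin(x)·u_xy = 0
So the left-hand side equals
  - 4 A x \sin{\left(2 x \right)}
This must equal f(x, y) = 8 x \sin{\left(2 x \right)} identically.
Matching coefficients of the independent functions:
  [x \sin{\left(2 x \right)}]:  - 4 A = 8
Solving: A = -2.
Check against the point condition:
  u(1, 0) = - 2 \sin{\left(2 \right)}  ⟹  A \sin{\left(2 \right)} = - 2 \sin{\left(2 \right)}  ✓
Hence u(x, y) = - 2 \sin{\left(2 x \right)}.

Answer: u(x, y) = - 2 \sin{\left(2 x \right)}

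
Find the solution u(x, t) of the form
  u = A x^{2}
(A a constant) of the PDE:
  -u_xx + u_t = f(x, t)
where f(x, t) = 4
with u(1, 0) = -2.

Substitute the ansatz u = A x^{2} into the left-hand side.
Derivatives of the ansatz:
  u_xx = 2 A
  u_t = 0
Term by term:
  -u_xx = - 2 A
  u_t = 0
So the left-hand side equals
  - 2 A
This must equal f(x, t) = 4 identically.
Matching coefficients of the independent functions:
  [constant term]:  - 2 A = 4
Solving: A = -2.
Check against the point condition:
  u(1, 0) = -2  ⟹  A = -2  ✓
Hence u(x, t) = - 2 x^{2}.

Answer: u(x, t) = - 2 x^{2}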